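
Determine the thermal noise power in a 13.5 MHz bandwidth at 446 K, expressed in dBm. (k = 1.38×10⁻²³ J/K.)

P_n = kTB = 1.38×10⁻²³ × 446 × 1.35×10⁷ = 8.31×10⁻¹⁴ W
In dBm: 10 log₁₀(8.31×10⁻¹⁴ / 10⁻³) = −100.8 dBm

−100.8 dBm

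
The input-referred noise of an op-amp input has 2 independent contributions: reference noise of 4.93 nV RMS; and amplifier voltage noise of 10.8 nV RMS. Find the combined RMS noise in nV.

Uncorrelated sources add in power (mean-square): V_tot = √(ΣV_i²)
V_tot = √[(4.93×10⁻⁹)² + (1.08×10⁻⁸)²] = 1.19×10⁻⁸ V = 11.9 nV

11.9 nV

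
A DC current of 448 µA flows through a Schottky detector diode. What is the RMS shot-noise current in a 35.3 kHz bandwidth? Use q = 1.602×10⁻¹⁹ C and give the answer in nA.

2.25 nA

I_n = √(2qI·B)
2qI·B = 2 × 1.602×10⁻¹⁹ × 4.48×10⁻⁴ × 3.53×10⁴ = 5.07×10⁻¹⁸ A²
I_n = √(5.07×10⁻¹⁸) = 2.25×10⁻⁹ A = 2.25 nA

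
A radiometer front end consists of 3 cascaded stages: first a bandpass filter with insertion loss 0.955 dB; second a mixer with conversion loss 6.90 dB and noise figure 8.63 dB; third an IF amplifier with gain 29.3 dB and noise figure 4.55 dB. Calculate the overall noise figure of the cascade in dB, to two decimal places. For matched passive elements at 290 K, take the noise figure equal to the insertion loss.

Convert to linear (a loss of L dB is a gain of −L dB): F_i = 10^(NF_i/10), G_i = 10^(G_i,dB/10)
  Stage 1: F_1 = 10^(0.955/10) = 1.246, G_1 = 10^(−0.955/10) = 0.8026
  Stage 2: F_2 = 10^(8.63/10) = 7.295, G_2 = 10^(−6.90/10) = 0.2042
  Stage 3: F_3 = 10^(4.55/10) = 2.851, G_3 = 10^(29.3/10) = 851.1
Friis cascade:
  F = 1.246 + (7.295 − 1)/0.8026 + (2.851 − 1)/0.1639 = 20.38
NF = 10 log₁₀(20.38) = 13.09 dB

13.09 dB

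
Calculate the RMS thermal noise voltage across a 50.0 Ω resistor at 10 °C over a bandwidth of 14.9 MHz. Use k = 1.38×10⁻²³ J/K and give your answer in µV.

3.41 µV

T = 10 °C + 273.15 = 283.15 K
V_n = √(4kTRB)
4kTRB = 4 × 1.38×10⁻²³ × 283.15 × 5.00×10¹ × 1.49×10⁷ = 1.16×10⁻¹¹ V²
V_n = √(1.16×10⁻¹¹) = 3.41×10⁻⁶ V = 3.41 µV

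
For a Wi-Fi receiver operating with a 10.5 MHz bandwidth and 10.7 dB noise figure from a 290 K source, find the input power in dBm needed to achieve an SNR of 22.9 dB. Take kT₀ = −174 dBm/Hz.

−70.2 dBm

Sensitivity = −174 + 10 log₁₀(B) + NF + SNR_min
= −174 + 70.21 + 10.7 + 22.9
= −70.19 dBm → −70.2 dBm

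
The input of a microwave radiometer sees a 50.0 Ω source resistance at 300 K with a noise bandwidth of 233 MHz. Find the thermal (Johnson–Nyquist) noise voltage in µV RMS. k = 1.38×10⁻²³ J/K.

V_n = √(4kTRB)
4kTRB = 4 × 1.38×10⁻²³ × 300 × 5.00×10¹ × 2.33×10⁸ = 1.93×10⁻¹⁰ V²
V_n = √(1.93×10⁻¹⁰) = 1.39×10⁻⁵ V = 13.9 µV

13.9 µV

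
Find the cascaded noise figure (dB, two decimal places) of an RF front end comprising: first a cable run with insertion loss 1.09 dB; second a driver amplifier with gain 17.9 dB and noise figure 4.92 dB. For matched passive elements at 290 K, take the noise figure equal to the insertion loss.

6.01 dB

Convert to linear (a loss of L dB is a gain of −L dB): F_i = 10^(NF_i/10), G_i = 10^(G_i,dB/10)
  Stage 1: F_1 = 10^(1.09/10) = 1.285, G_1 = 10^(−1.09/10) = 0.7780
  Stage 2: F_2 = 10^(4.92/10) = 3.105, G_2 = 10^(17.9/10) = 61.66
Friis cascade:
  F = 1.285 + (3.105 − 1)/0.7780 = 3.990
NF = 10 log₁₀(3.990) = 6.01 dB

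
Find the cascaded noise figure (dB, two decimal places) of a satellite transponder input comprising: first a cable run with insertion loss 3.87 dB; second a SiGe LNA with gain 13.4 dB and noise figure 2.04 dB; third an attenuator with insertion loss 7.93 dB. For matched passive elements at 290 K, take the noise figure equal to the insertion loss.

Convert to linear (a loss of L dB is a gain of −L dB): F_i = 10^(NF_i/10), G_i = 10^(G_i,dB/10)
  Stage 1: F_1 = 10^(3.87/10) = 2.438, G_1 = 10^(−3.87/10) = 0.4102
  Stage 2: F_2 = 10^(2.04/10) = 1.600, G_2 = 10^(13.4/10) = 21.88
  Stage 3: F_3 = 10^(7.93/10) = 6.209, G_3 = 10^(−7.93/10) = 0.1611
Friis cascade:
  F = 2.438 + (1.600 − 1)/0.4102 + (6.209 − 1)/8.974 = 4.480
NF = 10 log₁₀(4.480) = 6.51 dB

6.51 dB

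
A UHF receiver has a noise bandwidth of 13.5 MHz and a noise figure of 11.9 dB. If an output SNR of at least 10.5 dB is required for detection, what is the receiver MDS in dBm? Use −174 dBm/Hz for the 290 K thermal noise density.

−80.3 dBm

Sensitivity = −174 + 10 log₁₀(B) + NF + SNR_min
= −174 + 71.3 + 11.9 + 10.5
= −80.3 dBm → −80.3 dBm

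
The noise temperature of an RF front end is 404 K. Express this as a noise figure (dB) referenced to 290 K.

3.79 dB

F = 1 + T_e/T₀ = 1 + 404/290 = 2.3931
NF = 10 log₁₀(2.3931) = 3.79 dB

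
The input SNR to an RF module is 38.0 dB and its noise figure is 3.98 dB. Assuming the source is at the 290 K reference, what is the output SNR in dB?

34.02 dB

By definition F = SNR_in/SNR_out, so in dB: SNR_out = SNR_in − NF
SNR_out = 38.0 − 3.98 = 34.02 dB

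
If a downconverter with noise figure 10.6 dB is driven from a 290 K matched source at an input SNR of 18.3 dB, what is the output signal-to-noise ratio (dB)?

By definition F = SNR_in/SNR_out, so in dB: SNR_out = SNR_in − NF
SNR_out = 18.3 − 10.6 = 7.7 dB

7.7 dB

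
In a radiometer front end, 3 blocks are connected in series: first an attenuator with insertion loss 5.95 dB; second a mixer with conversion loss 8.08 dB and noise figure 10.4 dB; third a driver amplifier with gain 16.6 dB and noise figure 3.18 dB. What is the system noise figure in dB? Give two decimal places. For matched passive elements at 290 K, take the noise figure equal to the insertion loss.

18.48 dB

Convert to linear (a loss of L dB is a gain of −L dB): F_i = 10^(NF_i/10), G_i = 10^(G_i,dB/10)
  Stage 1: F_1 = 10^(5.95/10) = 3.936, G_1 = 10^(−5.95/10) = 0.2541
  Stage 2: F_2 = 10^(10.4/10) = 10.96, G_2 = 10^(−8.08/10) = 0.1556
  Stage 3: F_3 = 10^(3.18/10) = 2.080, G_3 = 10^(16.6/10) = 45.71
Friis cascade:
  F = 3.936 + (10.96 − 1)/0.2541 + (2.080 − 1)/0.03954 = 70.46
NF = 10 log₁₀(70.46) = 18.48 dB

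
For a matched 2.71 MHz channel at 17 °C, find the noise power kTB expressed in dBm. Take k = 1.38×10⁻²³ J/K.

−109.6 dBm

T = 17 °C + 273.15 = 290.15 K
P_n = kTB = 1.38×10⁻²³ × 290.15 × 2.71×10⁶ = 1.09×10⁻¹⁴ W
In dBm: 10 log₁₀(1.09×10⁻¹⁴ / 10⁻³) = −109.6 dBm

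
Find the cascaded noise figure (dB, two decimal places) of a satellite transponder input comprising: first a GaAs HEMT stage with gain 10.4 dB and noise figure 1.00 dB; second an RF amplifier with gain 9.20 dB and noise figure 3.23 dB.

Convert to linear (a loss of L dB is a gain of −L dB): F_i = 10^(NF_i/10), G_i = 10^(G_i,dB/10)
  Stage 1: F_1 = 10^(1.00/10) = 1.259, G_1 = 10^(10.4/10) = 10.96
  Stage 2: F_2 = 10^(3.23/10) = 2.104, G_2 = 10^(9.20/10) = 8.318
Friis cascade:
  F = 1.259 + (2.104 − 1)/10.96 = 1.360
NF = 10 log₁₀(1.360) = 1.33 dB

1.33 dB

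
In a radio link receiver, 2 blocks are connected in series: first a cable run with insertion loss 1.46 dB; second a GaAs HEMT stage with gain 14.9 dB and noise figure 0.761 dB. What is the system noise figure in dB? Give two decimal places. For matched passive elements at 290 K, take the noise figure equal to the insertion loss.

Convert to linear (a loss of L dB is a gain of −L dB): F_i = 10^(NF_i/10), G_i = 10^(G_i,dB/10)
  Stage 1: F_1 = 10^(1.46/10) = 1.400, G_1 = 10^(−1.46/10) = 0.7145
  Stage 2: F_2 = 10^(0.761/10) = 1.192, G_2 = 10^(14.9/10) = 30.90
Friis cascade:
  F = 1.400 + (1.192 − 1)/0.7145 = 1.668
NF = 10 log₁₀(1.668) = 2.22 dB

2.22 dB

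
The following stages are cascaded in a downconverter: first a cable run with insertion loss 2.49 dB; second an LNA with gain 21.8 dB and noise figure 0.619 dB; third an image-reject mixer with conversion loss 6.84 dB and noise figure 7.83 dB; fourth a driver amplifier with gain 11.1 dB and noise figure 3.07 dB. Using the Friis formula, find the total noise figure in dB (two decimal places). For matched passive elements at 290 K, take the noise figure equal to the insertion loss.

Convert to linear (a loss of L dB is a gain of −L dB): F_i = 10^(NF_i/10), G_i = 10^(G_i,dB/10)
  Stage 1: F_1 = 10^(2.49/10) = 1.774, G_1 = 10^(−2.49/10) = 0.5636
  Stage 2: F_2 = 10^(0.619/10) = 1.153, G_2 = 10^(21.8/10) = 151.4
  Stage 3: F_3 = 10^(7.83/10) = 6.067, G_3 = 10^(−6.84/10) = 0.2070
  Stage 4: F_4 = 10^(3.07/10) = 2.028, G_4 = 10^(11.1/10) = 12.88
Friis cascade:
  F = 1.774 + (1.153 − 1)/0.5636 + (6.067 − 1)/85.31 + (2.028 − 1)/17.66 = 2.164
NF = 10 log₁₀(2.164) = 3.35 dB

3.35 dB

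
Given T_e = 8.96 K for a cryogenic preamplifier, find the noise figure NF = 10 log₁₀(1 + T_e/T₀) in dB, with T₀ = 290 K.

F = 1 + T_e/T₀ = 1 + 8.96/290 = 1.0309
NF = 10 log₁₀(1.0309) = 0.132 dB

0.132 dB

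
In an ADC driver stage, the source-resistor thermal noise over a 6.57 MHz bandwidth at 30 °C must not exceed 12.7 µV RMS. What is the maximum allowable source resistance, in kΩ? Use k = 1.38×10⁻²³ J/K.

T = 30 °C + 273.15 = 303.15 K
Johnson–Nyquist: V_n = √(4kTRB) ⇒ R = V_n² / (4kTB)
4kTB = 4 × 1.38×10⁻²³ × 303.15 × 6.57×10⁶ = 1.10×10⁻¹³
R = (1.27×10⁻⁵)² / 1.10×10⁻¹³ = 1.47×10³ Ω = 1.47 kΩ

1.47 kΩ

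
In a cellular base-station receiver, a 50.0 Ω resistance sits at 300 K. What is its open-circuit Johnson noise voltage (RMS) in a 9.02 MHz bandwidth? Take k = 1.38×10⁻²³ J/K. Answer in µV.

V_n = √(4kTRB)
4kTRB = 4 × 1.38×10⁻²³ × 300 × 5.00×10¹ × 9.02×10⁶ = 7.47×10⁻¹² V²
V_n = √(7.47×10⁻¹²) = 2.73×10⁻⁶ V = 2.73 µV

2.73 µV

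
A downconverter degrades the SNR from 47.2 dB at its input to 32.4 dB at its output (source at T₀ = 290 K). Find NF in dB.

14.8 dB

NF (dB) = SNR_in(dB) − SNR_out(dB) when the source is at T₀
NF = 47.2 − 32.4 = 14.8 dB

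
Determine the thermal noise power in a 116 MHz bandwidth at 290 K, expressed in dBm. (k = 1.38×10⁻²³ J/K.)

−93.3 dBm

P_n = kTB = 1.38×10⁻²³ × 290 × 1.16×10⁸ = 4.64×10⁻¹³ W
In dBm: 10 log₁₀(4.64×10⁻¹³ / 10⁻³) = −93.3 dBm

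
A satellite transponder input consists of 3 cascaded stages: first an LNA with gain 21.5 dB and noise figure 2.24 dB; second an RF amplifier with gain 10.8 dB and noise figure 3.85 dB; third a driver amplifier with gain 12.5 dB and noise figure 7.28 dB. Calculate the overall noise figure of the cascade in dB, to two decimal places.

Convert to linear (a loss of L dB is a gain of −L dB): F_i = 10^(NF_i/10), G_i = 10^(G_i,dB/10)
  Stage 1: F_1 = 10^(2.24/10) = 1.675, G_1 = 10^(21.5/10) = 141.3
  Stage 2: F_2 = 10^(3.85/10) = 2.427, G_2 = 10^(10.8/10) = 12.02
  Stage 3: F_3 = 10^(7.28/10) = 5.346, G_3 = 10^(12.5/10) = 17.78
Friis cascade:
  F = 1.675 + (2.427 − 1)/141.3 + (5.346 − 1)/1698 = 1.688
NF = 10 log₁₀(1.688) = 2.27 dB

2.27 dB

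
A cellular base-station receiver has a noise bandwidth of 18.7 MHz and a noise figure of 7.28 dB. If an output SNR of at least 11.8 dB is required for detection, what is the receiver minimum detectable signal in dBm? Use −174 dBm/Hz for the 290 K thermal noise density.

Sensitivity = −174 + 10 log₁₀(B) + NF + SNR_min
= −174 + 72.72 + 7.28 + 11.8
= −82.20 dBm → −82.2 dBm

−82.2 dBm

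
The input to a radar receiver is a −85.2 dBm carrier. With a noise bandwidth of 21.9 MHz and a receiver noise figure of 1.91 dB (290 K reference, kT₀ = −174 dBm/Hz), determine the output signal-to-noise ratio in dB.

13.5 dB

Noise floor: N = −174 + 10 log₁₀(B) + NF
10 log₁₀(2.19×10⁷) = 73.4 dB
N = −174 + 73.4 + 1.91 = −98.69 dBm
SNR = P_sig − N = −85.2 − (−98.69) = 13.49 dB → 13.5 dB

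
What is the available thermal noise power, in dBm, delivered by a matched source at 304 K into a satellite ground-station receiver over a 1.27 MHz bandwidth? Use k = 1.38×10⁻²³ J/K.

P_n = kTB = 1.38×10⁻²³ × 304 × 1.27×10⁶ = 5.33×10⁻¹⁵ W
In dBm: 10 log₁₀(5.33×10⁻¹⁵ / 10⁻³) = −112.7 dBm

−112.7 dBm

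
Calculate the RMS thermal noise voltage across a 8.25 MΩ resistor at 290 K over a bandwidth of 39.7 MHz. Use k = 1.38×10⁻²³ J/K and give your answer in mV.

V_n = √(4kTRB)
4kTRB = 4 × 1.38×10⁻²³ × 290 × 8.25×10⁶ × 3.97×10⁷ = 5.24×10⁻⁶ V²
V_n = √(5.24×10⁻⁶) = 2.29×10⁻³ V = 2.29 mV

2.29 mV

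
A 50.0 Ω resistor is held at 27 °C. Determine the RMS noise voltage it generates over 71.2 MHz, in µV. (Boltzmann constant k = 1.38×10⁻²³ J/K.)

7.68 µV

T = 27 °C + 273.15 = 300.15 K
V_n = √(4kTRB)
4kTRB = 4 × 1.38×10⁻²³ × 300.15 × 5.00×10¹ × 7.12×10⁷ = 5.90×10⁻¹¹ V²
V_n = √(5.90×10⁻¹¹) = 7.68×10⁻⁶ V = 7.68 µV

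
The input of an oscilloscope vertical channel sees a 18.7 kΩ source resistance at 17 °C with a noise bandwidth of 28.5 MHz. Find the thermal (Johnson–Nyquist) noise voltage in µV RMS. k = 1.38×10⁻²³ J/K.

T = 17 °C + 273.15 = 290.15 K
V_n = √(4kTRB)
4kTRB = 4 × 1.38×10⁻²³ × 290.15 × 1.87×10⁴ × 2.85×10⁷ = 8.54×10⁻⁹ V²
V_n = √(8.54×10⁻⁹) = 9.24×10⁻⁵ V = 92.4 µV

92.4 µV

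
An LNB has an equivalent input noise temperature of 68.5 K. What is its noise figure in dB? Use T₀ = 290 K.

0.921 dB

F = 1 + T_e/T₀ = 1 + 68.5/290 = 1.23621
NF = 10 log₁₀(1.23621) = 0.921 dB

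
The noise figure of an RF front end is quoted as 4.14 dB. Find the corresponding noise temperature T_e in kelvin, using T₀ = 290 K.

F = 10^(4.14/10) = 2.59418
T_e = (F − 1)·T₀ = (2.59418 − 1) × 290 = 462 K

462 K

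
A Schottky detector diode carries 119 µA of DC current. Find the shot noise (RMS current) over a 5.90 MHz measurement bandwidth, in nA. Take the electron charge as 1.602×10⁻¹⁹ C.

15.0 nA

I_n = √(2qI·B)
2qI·B = 2 × 1.602×10⁻¹⁹ × 1.19×10⁻⁴ × 5.90×10⁶ = 2.25×10⁻¹⁶ A²
I_n = √(2.25×10⁻¹⁶) = 1.50×10⁻⁸ A = 15.0 nA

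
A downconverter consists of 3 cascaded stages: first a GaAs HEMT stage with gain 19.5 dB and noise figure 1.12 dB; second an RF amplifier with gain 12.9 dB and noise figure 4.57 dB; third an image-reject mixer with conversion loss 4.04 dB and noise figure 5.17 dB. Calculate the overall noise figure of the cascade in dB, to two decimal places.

Convert to linear (a loss of L dB is a gain of −L dB): F_i = 10^(NF_i/10), G_i = 10^(G_i,dB/10)
  Stage 1: F_1 = 10^(1.12/10) = 1.294, G_1 = 10^(19.5/10) = 89.13
  Stage 2: F_2 = 10^(4.57/10) = 2.864, G_2 = 10^(12.9/10) = 19.50
  Stage 3: F_3 = 10^(5.17/10) = 3.289, G_3 = 10^(−4.04/10) = 0.3945
Friis cascade:
  F = 1.294 + (2.864 − 1)/89.13 + (3.289 − 1)/1738 = 1.316
NF = 10 log₁₀(1.316) = 1.19 dB

1.19 dB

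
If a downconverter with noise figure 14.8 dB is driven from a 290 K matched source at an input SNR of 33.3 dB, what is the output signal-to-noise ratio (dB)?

By definition F = SNR_in/SNR_out, so in dB: SNR_out = SNR_in − NF
SNR_out = 33.3 − 14.8 = 18.5 dB

18.5 dB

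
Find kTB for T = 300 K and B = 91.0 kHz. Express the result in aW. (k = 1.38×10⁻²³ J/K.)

377 aW

P_n = kTB = 1.38×10⁻²³ × 300 × 9.10×10⁴ = 3.77×10⁻¹⁶ W = 377 aW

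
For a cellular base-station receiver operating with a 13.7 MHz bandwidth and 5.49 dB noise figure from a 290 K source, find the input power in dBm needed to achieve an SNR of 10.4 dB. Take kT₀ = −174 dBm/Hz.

Sensitivity = −174 + 10 log₁₀(B) + NF + SNR_min
= −174 + 71.37 + 5.49 + 10.4
= −86.74 dBm → −86.7 dBm

−86.7 dBm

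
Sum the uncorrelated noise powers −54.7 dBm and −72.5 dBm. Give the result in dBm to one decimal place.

−54.6 dBm

Convert to linear, add, convert back:
P₁ = 3.39×10⁻⁹ W, P₂ = 5.62×10⁻¹¹ W
P_tot = 3.44×10⁻⁹ W → 10 log₁₀(P_tot / 10⁻³) = −54.6 dBm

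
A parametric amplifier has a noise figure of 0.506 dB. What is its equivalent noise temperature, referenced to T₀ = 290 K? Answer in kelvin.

F = 10^(0.506/10) = 1.12357
T_e = (F − 1)·T₀ = (1.12357 − 1) × 290 = 35.8 K

35.8 K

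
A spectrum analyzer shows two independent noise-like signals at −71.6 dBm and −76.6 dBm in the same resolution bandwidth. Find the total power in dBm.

Convert to linear, add, convert back:
P₁ = 6.92×10⁻¹¹ W, P₂ = 2.19×10⁻¹¹ W
P_tot = 9.11×10⁻¹¹ W → 10 log₁₀(P_tot / 10⁻³) = −70.4 dBm

−70.4 dBm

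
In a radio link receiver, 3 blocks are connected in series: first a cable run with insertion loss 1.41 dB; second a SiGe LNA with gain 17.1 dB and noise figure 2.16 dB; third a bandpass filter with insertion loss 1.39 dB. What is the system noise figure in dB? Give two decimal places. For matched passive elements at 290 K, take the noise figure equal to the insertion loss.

Convert to linear (a loss of L dB is a gain of −L dB): F_i = 10^(NF_i/10), G_i = 10^(G_i,dB/10)
  Stage 1: F_1 = 10^(1.41/10) = 1.384, G_1 = 10^(−1.41/10) = 0.7228
  Stage 2: F_2 = 10^(2.16/10) = 1.644, G_2 = 10^(17.1/10) = 51.29
  Stage 3: F_3 = 10^(1.39/10) = 1.377, G_3 = 10^(−1.39/10) = 0.7261
Friis cascade:
  F = 1.384 + (1.644 − 1)/0.7228 + (1.377 − 1)/37.07 = 2.285
NF = 10 log₁₀(2.285) = 3.59 dB

3.59 dB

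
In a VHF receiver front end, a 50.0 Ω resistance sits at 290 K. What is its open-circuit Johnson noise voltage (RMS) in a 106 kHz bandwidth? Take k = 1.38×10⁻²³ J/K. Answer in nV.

V_n = √(4kTRB)
4kTRB = 4 × 1.38×10⁻²³ × 290 × 5.00×10¹ × 1.06×10⁵ = 8.48×10⁻¹⁴ V²
V_n = √(8.48×10⁻¹⁴) = 2.91×10⁻⁷ V = 291 nV

291 nV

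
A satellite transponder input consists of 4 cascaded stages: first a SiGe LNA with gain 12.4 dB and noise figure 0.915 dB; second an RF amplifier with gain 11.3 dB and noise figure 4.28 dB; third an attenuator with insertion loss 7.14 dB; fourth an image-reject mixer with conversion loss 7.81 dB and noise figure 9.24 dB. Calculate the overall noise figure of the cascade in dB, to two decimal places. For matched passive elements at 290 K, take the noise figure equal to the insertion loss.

1.80 dB

Convert to linear (a loss of L dB is a gain of −L dB): F_i = 10^(NF_i/10), G_i = 10^(G_i,dB/10)
  Stage 1: F_1 = 10^(0.915/10) = 1.235, G_1 = 10^(12.4/10) = 17.38
  Stage 2: F_2 = 10^(4.28/10) = 2.679, G_2 = 10^(11.3/10) = 13.49
  Stage 3: F_3 = 10^(7.14/10) = 5.176, G_3 = 10^(−7.14/10) = 0.1932
  Stage 4: F_4 = 10^(9.24/10) = 8.395, G_4 = 10^(−7.81/10) = 0.1656
Friis cascade:
  F = 1.235 + (2.679 − 1)/17.38 + (5.176 − 1)/234.4 + (8.395 − 1)/45.29 = 1.512
NF = 10 log₁₀(1.512) = 1.80 dB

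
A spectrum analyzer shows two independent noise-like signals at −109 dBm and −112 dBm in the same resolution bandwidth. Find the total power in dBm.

−107.2 dBm

Convert to linear, add, convert back:
P₁ = 1.26×10⁻¹⁴ W, P₂ = 6.31×10⁻¹⁵ W
P_tot = 1.89×10⁻¹⁴ W → 10 log₁₀(P_tot / 10⁻³) = −107.2 dBm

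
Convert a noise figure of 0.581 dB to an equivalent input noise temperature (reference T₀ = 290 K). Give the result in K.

F = 10^(0.581/10) = 1.14314
T_e = (F − 1)·T₀ = (1.14314 − 1) × 290 = 41.5 K

41.5 K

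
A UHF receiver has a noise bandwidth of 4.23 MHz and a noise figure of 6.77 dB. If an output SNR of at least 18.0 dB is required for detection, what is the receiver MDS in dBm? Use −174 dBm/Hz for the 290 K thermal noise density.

−83.0 dBm

Sensitivity = −174 + 10 log₁₀(B) + NF + SNR_min
= −174 + 66.26 + 6.77 + 18.0
= −82.97 dBm → −83.0 dBm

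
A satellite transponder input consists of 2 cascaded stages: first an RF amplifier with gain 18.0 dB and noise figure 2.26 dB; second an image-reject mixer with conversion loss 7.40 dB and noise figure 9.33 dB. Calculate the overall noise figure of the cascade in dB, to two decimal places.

2.56 dB

Convert to linear (a loss of L dB is a gain of −L dB): F_i = 10^(NF_i/10), G_i = 10^(G_i,dB/10)
  Stage 1: F_1 = 10^(2.26/10) = 1.683, G_1 = 10^(18.0/10) = 63.10
  Stage 2: F_2 = 10^(9.33/10) = 8.570, G_2 = 10^(−7.40/10) = 0.1820
Friis cascade:
  F = 1.683 + (8.570 − 1)/63.10 = 1.803
NF = 10 log₁₀(1.803) = 2.56 dB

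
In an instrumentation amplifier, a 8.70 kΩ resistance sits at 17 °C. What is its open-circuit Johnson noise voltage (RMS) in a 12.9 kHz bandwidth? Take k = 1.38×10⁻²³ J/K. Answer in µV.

T = 17 °C + 273.15 = 290.15 K
V_n = √(4kTRB)
4kTRB = 4 × 1.38×10⁻²³ × 290.15 × 8.70×10³ × 1.29×10⁴ = 1.80×10⁻¹² V²
V_n = √(1.80×10⁻¹²) = 1.34×10⁻⁶ V = 1.34 µV

1.34 µV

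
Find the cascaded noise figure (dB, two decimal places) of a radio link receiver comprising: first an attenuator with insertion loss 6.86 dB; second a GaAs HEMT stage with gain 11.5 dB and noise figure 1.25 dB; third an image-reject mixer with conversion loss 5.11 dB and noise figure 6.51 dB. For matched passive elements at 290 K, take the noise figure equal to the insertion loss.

Convert to linear (a loss of L dB is a gain of −L dB): F_i = 10^(NF_i/10), G_i = 10^(G_i,dB/10)
  Stage 1: F_1 = 10^(6.86/10) = 4.853, G_1 = 10^(−6.86/10) = 0.2061
  Stage 2: F_2 = 10^(1.25/10) = 1.334, G_2 = 10^(11.5/10) = 14.13
  Stage 3: F_3 = 10^(6.51/10) = 4.477, G_3 = 10^(−5.11/10) = 0.3083
Friis cascade:
  F = 4.853 + (1.334 − 1)/0.2061 + (4.477 − 1)/2.911 = 7.666
NF = 10 log₁₀(7.666) = 8.85 dB

8.85 dB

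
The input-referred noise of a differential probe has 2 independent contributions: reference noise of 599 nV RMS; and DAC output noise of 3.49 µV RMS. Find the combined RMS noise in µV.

3.54 µV

Uncorrelated sources add in power (mean-square): V_tot = √(ΣV_i²)
V_tot = √[(5.99×10⁻⁷)² + (3.49×10⁻⁶)²] = 3.54×10⁻⁶ V = 3.54 µV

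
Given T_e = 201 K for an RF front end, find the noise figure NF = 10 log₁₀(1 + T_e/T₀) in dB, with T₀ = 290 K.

2.29 dB

F = 1 + T_e/T₀ = 1 + 201/290 = 1.6931
NF = 10 log₁₀(1.6931) = 2.29 dB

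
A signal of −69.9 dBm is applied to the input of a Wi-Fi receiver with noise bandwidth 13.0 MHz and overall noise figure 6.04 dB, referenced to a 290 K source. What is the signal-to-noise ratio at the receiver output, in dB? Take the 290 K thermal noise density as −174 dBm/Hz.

Noise floor: N = −174 + 10 log₁₀(B) + NF
10 log₁₀(1.30×10⁷) = 71.14 dB
N = −174 + 71.14 + 6.04 = −96.82 dBm
SNR = P_sig − N = −69.9 − (−96.82) = 26.92 dB → 26.9 dB

26.9 dB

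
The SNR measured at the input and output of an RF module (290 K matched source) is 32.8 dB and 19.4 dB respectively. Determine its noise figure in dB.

13.4 dB

NF (dB) = SNR_in(dB) − SNR_out(dB) when the source is at T₀
NF = 32.8 − 19.4 = 13.4 dB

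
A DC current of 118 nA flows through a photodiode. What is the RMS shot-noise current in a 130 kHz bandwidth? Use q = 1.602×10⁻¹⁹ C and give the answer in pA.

I_n = √(2qI·B)
2qI·B = 2 × 1.602×10⁻¹⁹ × 1.18×10⁻⁷ × 1.30×10⁵ = 4.91×10⁻²¹ A²
I_n = √(4.91×10⁻²¹) = 7.01×10⁻¹¹ A = 70.1 pA

70.1 pA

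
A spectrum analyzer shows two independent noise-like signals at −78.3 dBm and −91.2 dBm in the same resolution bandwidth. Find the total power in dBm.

Convert to linear, add, convert back:
P₁ = 1.48×10⁻¹¹ W, P₂ = 7.59×10⁻¹³ W
P_tot = 1.55×10⁻¹¹ W → 10 log₁₀(P_tot / 10⁻³) = −78.1 dBm

−78.1 dBm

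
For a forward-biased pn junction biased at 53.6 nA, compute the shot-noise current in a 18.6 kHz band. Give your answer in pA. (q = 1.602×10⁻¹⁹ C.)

17.9 pA

I_n = √(2qI·B)
2qI·B = 2 × 1.602×10⁻¹⁹ × 5.36×10⁻⁸ × 1.86×10⁴ = 3.19×10⁻²² A²
I_n = √(3.19×10⁻²²) = 1.79×10⁻¹¹ A = 17.9 pA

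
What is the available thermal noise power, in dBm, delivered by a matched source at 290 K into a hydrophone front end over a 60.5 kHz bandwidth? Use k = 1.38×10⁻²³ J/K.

P_n = kTB = 1.38×10⁻²³ × 290 × 6.05×10⁴ = 2.42×10⁻¹⁶ W
In dBm: 10 log₁₀(2.42×10⁻¹⁶ / 10⁻³) = −126.2 dBm

−126.2 dBm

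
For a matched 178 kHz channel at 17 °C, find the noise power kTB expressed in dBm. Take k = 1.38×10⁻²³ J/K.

−121.5 dBm

T = 17 °C + 273.15 = 290.15 K
P_n = kTB = 1.38×10⁻²³ × 290.15 × 1.78×10⁵ = 7.13×10⁻¹⁶ W
In dBm: 10 log₁₀(7.13×10⁻¹⁶ / 10⁻³) = −121.5 dBm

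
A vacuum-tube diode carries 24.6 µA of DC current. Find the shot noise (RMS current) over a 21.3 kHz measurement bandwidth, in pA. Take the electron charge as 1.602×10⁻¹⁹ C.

410 pA

I_n = √(2qI·B)
2qI·B = 2 × 1.602×10⁻¹⁹ × 2.46×10⁻⁵ × 2.13×10⁴ = 1.68×10⁻¹⁹ A²
I_n = √(1.68×10⁻¹⁹) = 4.10×10⁻¹⁰ A = 410 pA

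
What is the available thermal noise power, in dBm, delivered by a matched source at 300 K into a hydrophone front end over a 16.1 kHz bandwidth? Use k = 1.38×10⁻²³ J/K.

−131.8 dBm

P_n = kTB = 1.38×10⁻²³ × 300 × 1.61×10⁴ = 6.67×10⁻¹⁷ W
In dBm: 10 log₁₀(6.67×10⁻¹⁷ / 10⁻³) = −131.8 dBm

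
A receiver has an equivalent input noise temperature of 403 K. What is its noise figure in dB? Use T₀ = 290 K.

3.78 dB

F = 1 + T_e/T₀ = 1 + 403/290 = 2.38966
NF = 10 log₁₀(2.38966) = 3.78 dB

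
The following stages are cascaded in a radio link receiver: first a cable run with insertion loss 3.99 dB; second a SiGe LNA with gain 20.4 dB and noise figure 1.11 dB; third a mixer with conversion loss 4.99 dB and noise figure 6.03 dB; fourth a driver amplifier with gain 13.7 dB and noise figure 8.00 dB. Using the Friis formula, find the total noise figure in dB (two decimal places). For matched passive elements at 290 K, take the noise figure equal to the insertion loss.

Convert to linear (a loss of L dB is a gain of −L dB): F_i = 10^(NF_i/10), G_i = 10^(G_i,dB/10)
  Stage 1: F_1 = 10^(3.99/10) = 2.506, G_1 = 10^(−3.99/10) = 0.3990
  Stage 2: F_2 = 10^(1.11/10) = 1.291, G_2 = 10^(20.4/10) = 109.6
  Stage 3: F_3 = 10^(6.03/10) = 4.009, G_3 = 10^(−4.99/10) = 0.3170
  Stage 4: F_4 = 10^(8.00/10) = 6.310, G_4 = 10^(13.7/10) = 23.44
Friis cascade:
  F = 2.506 + (1.291 − 1)/0.3990 + (4.009 − 1)/43.75 + (6.310 − 1)/13.87 = 3.688
NF = 10 log₁₀(3.688) = 5.67 dB

5.67 dB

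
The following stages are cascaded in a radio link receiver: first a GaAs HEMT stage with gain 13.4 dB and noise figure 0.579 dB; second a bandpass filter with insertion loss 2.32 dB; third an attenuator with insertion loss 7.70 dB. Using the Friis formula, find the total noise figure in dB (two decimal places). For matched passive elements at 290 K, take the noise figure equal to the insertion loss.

1.92 dB

Convert to linear (a loss of L dB is a gain of −L dB): F_i = 10^(NF_i/10), G_i = 10^(G_i,dB/10)
  Stage 1: F_1 = 10^(0.579/10) = 1.143, G_1 = 10^(13.4/10) = 21.88
  Stage 2: F_2 = 10^(2.32/10) = 1.706, G_2 = 10^(−2.32/10) = 0.5861
  Stage 3: F_3 = 10^(7.70/10) = 5.888, G_3 = 10^(−7.70/10) = 0.1698
Friis cascade:
  F = 1.143 + (1.706 − 1)/21.88 + (5.888 − 1)/12.82 = 1.556
NF = 10 log₁₀(1.556) = 1.92 dB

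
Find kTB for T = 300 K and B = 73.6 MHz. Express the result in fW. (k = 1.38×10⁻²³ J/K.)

305 fW

P_n = kTB = 1.38×10⁻²³ × 300 × 7.36×10⁷ = 3.05×10⁻¹³ W = 305 fW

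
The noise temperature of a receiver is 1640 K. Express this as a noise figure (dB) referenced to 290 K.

8.23 dB

F = 1 + T_e/T₀ = 1 + 1640/290 = 6.65517
NF = 10 log₁₀(6.65517) = 8.23 dB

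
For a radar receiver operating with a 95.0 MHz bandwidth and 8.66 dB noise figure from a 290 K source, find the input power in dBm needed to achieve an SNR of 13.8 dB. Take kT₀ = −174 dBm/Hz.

−71.8 dBm

Sensitivity = −174 + 10 log₁₀(B) + NF + SNR_min
= −174 + 79.78 + 8.66 + 13.8
= −71.76 dBm → −71.8 dBm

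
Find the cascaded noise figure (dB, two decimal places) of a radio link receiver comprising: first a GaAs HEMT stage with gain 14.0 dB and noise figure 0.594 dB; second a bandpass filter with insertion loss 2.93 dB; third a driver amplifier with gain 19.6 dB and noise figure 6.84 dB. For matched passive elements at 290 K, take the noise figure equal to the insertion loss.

1.72 dB

Convert to linear (a loss of L dB is a gain of −L dB): F_i = 10^(NF_i/10), G_i = 10^(G_i,dB/10)
  Stage 1: F_1 = 10^(0.594/10) = 1.147, G_1 = 10^(14.0/10) = 25.12
  Stage 2: F_2 = 10^(2.93/10) = 1.963, G_2 = 10^(−2.93/10) = 0.5093
  Stage 3: F_3 = 10^(6.84/10) = 4.831, G_3 = 10^(19.6/10) = 91.20
Friis cascade:
  F = 1.147 + (1.963 − 1)/25.12 + (4.831 − 1)/12.79 = 1.484
NF = 10 log₁₀(1.484) = 1.72 dB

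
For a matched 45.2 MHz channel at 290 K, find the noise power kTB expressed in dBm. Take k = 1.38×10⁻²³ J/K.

P_n = kTB = 1.38×10⁻²³ × 290 × 4.52×10⁷ = 1.81×10⁻¹³ W
In dBm: 10 log₁₀(1.81×10⁻¹³ / 10⁻³) = −97.4 dBm

−97.4 dBm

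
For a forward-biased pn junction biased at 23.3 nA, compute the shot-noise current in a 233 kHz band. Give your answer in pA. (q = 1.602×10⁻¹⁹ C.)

41.7 pA

I_n = √(2qI·B)
2qI·B = 2 × 1.602×10⁻¹⁹ × 2.33×10⁻⁸ × 2.33×10⁵ = 1.74×10⁻²¹ A²
I_n = √(1.74×10⁻²¹) = 4.17×10⁻¹¹ A = 41.7 pA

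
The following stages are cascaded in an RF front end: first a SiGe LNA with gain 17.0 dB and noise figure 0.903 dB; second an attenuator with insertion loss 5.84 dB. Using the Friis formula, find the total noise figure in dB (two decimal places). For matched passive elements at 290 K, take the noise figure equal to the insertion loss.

1.10 dB

Convert to linear (a loss of L dB is a gain of −L dB): F_i = 10^(NF_i/10), G_i = 10^(G_i,dB/10)
  Stage 1: F_1 = 10^(0.903/10) = 1.231, G_1 = 10^(17.0/10) = 50.12
  Stage 2: F_2 = 10^(5.84/10) = 3.837, G_2 = 10^(−5.84/10) = 0.2606
Friis cascade:
  F = 1.231 + (3.837 − 1)/50.12 = 1.288
NF = 10 log₁₀(1.288) = 1.10 dB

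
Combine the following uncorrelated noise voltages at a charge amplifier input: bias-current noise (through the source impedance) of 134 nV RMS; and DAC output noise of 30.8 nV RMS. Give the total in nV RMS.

Uncorrelated sources add in power (mean-square): V_tot = √(ΣV_i²)
V_tot = √[(1.34×10⁻⁷)² + (3.08×10⁻⁸)²] = 1.37×10⁻⁷ V = 137 nV

137 nV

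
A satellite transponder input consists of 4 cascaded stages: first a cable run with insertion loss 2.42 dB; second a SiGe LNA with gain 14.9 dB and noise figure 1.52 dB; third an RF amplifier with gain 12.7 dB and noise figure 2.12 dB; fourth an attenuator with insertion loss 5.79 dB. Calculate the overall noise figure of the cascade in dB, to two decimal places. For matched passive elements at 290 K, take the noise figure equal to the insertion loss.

Convert to linear (a loss of L dB is a gain of −L dB): F_i = 10^(NF_i/10), G_i = 10^(G_i,dB/10)
  Stage 1: F_1 = 10^(2.42/10) = 1.746, G_1 = 10^(−2.42/10) = 0.5728
  Stage 2: F_2 = 10^(1.52/10) = 1.419, G_2 = 10^(14.9/10) = 30.90
  Stage 3: F_3 = 10^(2.12/10) = 1.629, G_3 = 10^(12.7/10) = 18.62
  Stage 4: F_4 = 10^(5.79/10) = 3.793, G_4 = 10^(−5.79/10) = 0.2636
Friis cascade:
  F = 1.746 + (1.419 − 1)/0.5728 + (1.629 − 1)/17.70 + (3.793 − 1)/329.6 = 2.521
NF = 10 log₁₀(2.521) = 4.02 dB

4.02 dB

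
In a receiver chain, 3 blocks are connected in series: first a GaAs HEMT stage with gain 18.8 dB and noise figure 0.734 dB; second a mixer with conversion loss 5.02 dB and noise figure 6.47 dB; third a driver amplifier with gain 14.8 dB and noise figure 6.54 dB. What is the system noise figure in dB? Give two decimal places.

1.39 dB

Convert to linear (a loss of L dB is a gain of −L dB): F_i = 10^(NF_i/10), G_i = 10^(G_i,dB/10)
  Stage 1: F_1 = 10^(0.734/10) = 1.184, G_1 = 10^(18.8/10) = 75.86
  Stage 2: F_2 = 10^(6.47/10) = 4.436, G_2 = 10^(−5.02/10) = 0.3148
  Stage 3: F_3 = 10^(6.54/10) = 4.508, G_3 = 10^(14.8/10) = 30.20
Friis cascade:
  F = 1.184 + (4.436 − 1)/75.86 + (4.508 − 1)/23.88 = 1.376
NF = 10 log₁₀(1.376) = 1.39 dB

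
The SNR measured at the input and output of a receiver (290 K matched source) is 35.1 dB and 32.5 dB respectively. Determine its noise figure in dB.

NF (dB) = SNR_in(dB) − SNR_out(dB) when the source is at T₀
NF = 35.1 − 32.5 = 2.6 dB

2.6 dB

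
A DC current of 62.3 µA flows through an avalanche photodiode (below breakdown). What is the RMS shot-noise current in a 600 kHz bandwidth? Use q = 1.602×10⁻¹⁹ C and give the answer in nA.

3.46 nA

I_n = √(2qI·B)
2qI·B = 2 × 1.602×10⁻¹⁹ × 6.23×10⁻⁵ × 6.00×10⁵ = 1.20×10⁻¹⁷ A²
I_n = √(1.20×10⁻¹⁷) = 3.46×10⁻⁹ A = 3.46 nA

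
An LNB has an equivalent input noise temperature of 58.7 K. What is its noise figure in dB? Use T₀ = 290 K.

0.801 dB

F = 1 + T_e/T₀ = 1 + 58.7/290 = 1.20241
NF = 10 log₁₀(1.20241) = 0.801 dB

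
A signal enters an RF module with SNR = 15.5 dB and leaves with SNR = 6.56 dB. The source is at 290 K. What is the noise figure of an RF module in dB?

8.94 dB

NF (dB) = SNR_in(dB) − SNR_out(dB) when the source is at T₀
NF = 15.5 − 6.56 = 8.94 dB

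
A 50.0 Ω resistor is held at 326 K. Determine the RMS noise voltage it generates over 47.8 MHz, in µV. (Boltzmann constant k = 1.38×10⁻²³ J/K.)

V_n = √(4kTRB)
4kTRB = 4 × 1.38×10⁻²³ × 326 × 5.00×10¹ × 4.78×10⁷ = 4.30×10⁻¹¹ V²
V_n = √(4.30×10⁻¹¹) = 6.56×10⁻⁶ V = 6.56 µV

6.56 µV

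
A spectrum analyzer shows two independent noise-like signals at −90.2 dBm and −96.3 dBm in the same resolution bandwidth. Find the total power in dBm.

Convert to linear, add, convert back:
P₁ = 9.55×10⁻¹³ W, P₂ = 2.34×10⁻¹³ W
P_tot = 1.19×10⁻¹² W → 10 log₁₀(P_tot / 10⁻³) = −89.2 dBm

−89.2 dBm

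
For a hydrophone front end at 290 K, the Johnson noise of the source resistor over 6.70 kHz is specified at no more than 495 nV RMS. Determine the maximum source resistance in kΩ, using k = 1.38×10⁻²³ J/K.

2.28 kΩ

Johnson–Nyquist: V_n = √(4kTRB) ⇒ R = V_n² / (4kTB)
4kTB = 4 × 1.38×10⁻²³ × 290 × 6.70×10³ = 1.07×10⁻¹⁶
R = (4.95×10⁻⁷)² / 1.07×10⁻¹⁶ = 2.28×10³ Ω = 2.28 kΩ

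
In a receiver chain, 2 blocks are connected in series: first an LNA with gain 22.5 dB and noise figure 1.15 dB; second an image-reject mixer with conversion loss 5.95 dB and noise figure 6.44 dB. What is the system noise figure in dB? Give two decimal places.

1.21 dB

Convert to linear (a loss of L dB is a gain of −L dB): F_i = 10^(NF_i/10), G_i = 10^(G_i,dB/10)
  Stage 1: F_1 = 10^(1.15/10) = 1.303, G_1 = 10^(22.5/10) = 177.8
  Stage 2: F_2 = 10^(6.44/10) = 4.406, G_2 = 10^(−5.95/10) = 0.2541
Friis cascade:
  F = 1.303 + (4.406 − 1)/177.8 = 1.322
NF = 10 log₁₀(1.322) = 1.21 dB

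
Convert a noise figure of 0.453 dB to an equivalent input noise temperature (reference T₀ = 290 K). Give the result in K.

F = 10^(0.453/10) = 1.10994
T_e = (F − 1)·T₀ = (1.10994 − 1) × 290 = 31.9 K

31.9 K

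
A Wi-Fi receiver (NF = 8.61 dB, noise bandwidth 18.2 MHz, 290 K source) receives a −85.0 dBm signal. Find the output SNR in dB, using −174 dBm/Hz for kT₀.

Noise floor: N = −174 + 10 log₁₀(B) + NF
10 log₁₀(1.82×10⁷) = 72.6 dB
N = −174 + 72.6 + 8.61 = −92.79 dBm
SNR = P_sig − N = −85.0 − (−92.79) = 7.79 dB → 7.8 dB

7.8 dB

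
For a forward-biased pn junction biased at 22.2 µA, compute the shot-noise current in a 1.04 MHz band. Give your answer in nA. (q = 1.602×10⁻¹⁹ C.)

2.72 nA

I_n = √(2qI·B)
2qI·B = 2 × 1.602×10⁻¹⁹ × 2.22×10⁻⁵ × 1.04×10⁶ = 7.40×10⁻¹⁸ A²
I_n = √(7.40×10⁻¹⁸) = 2.72×10⁻⁹ A = 2.72 nA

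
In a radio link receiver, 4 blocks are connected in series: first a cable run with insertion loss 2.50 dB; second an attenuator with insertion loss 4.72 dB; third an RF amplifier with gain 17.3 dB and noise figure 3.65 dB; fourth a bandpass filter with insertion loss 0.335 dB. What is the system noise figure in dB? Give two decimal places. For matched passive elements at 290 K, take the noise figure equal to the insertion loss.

Convert to linear (a loss of L dB is a gain of −L dB): F_i = 10^(NF_i/10), G_i = 10^(G_i,dB/10)
  Stage 1: F_1 = 10^(2.50/10) = 1.778, G_1 = 10^(−2.50/10) = 0.5623
  Stage 2: F_2 = 10^(4.72/10) = 2.965, G_2 = 10^(−4.72/10) = 0.3373
  Stage 3: F_3 = 10^(3.65/10) = 2.317, G_3 = 10^(17.3/10) = 53.70
  Stage 4: F_4 = 10^(0.335/10) = 1.080, G_4 = 10^(−0.335/10) = 0.9258
Friis cascade:
  F = 1.778 + (2.965 − 1)/0.5623 + (2.317 − 1)/0.1897 + (1.080 − 1)/10.19 = 12.23
NF = 10 log₁₀(12.23) = 10.87 dB

10.87 dB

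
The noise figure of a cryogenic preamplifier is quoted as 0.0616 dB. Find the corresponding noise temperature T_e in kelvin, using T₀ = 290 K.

4.14 K

F = 10^(0.0616/10) = 1.01428
T_e = (F − 1)·T₀ = (1.01428 − 1) × 290 = 4.14 K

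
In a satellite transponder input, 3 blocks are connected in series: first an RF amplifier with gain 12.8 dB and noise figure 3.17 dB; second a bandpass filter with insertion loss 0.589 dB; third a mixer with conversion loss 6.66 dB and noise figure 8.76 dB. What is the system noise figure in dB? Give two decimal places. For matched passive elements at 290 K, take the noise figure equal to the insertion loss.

Convert to linear (a loss of L dB is a gain of −L dB): F_i = 10^(NF_i/10), G_i = 10^(G_i,dB/10)
  Stage 1: F_1 = 10^(3.17/10) = 2.075, G_1 = 10^(12.8/10) = 19.05
  Stage 2: F_2 = 10^(0.589/10) = 1.145, G_2 = 10^(−0.589/10) = 0.8732
  Stage 3: F_3 = 10^(8.76/10) = 7.516, G_3 = 10^(−6.66/10) = 0.2158
Friis cascade:
  F = 2.075 + (1.145 − 1)/19.05 + (7.516 − 1)/16.64 = 2.474
NF = 10 log₁₀(2.474) = 3.93 dB

3.93 dB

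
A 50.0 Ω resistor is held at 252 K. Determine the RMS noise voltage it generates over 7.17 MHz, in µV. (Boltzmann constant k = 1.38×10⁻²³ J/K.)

2.23 µV

V_n = √(4kTRB)
4kTRB = 4 × 1.38×10⁻²³ × 252 × 5.00×10¹ × 7.17×10⁶ = 4.99×10⁻¹² V²
V_n = √(4.99×10⁻¹²) = 2.23×10⁻⁶ V = 2.23 µV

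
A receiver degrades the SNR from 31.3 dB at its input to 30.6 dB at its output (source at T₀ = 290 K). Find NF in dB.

0.7 dB

NF (dB) = SNR_in(dB) − SNR_out(dB) when the source is at T₀
NF = 31.3 − 30.6 = 0.7 dB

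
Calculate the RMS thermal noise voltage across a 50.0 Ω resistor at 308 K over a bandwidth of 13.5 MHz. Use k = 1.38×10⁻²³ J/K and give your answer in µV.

V_n = √(4kTRB)
4kTRB = 4 × 1.38×10⁻²³ × 308 × 5.00×10¹ × 1.35×10⁷ = 1.15×10⁻¹¹ V²
V_n = √(1.15×10⁻¹¹) = 3.39×10⁻⁶ V = 3.39 µV

3.39 µV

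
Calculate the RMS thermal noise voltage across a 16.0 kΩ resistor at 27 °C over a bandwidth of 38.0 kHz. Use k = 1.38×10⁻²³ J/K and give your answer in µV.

3.17 µV

T = 27 °C + 273.15 = 300.15 K
V_n = √(4kTRB)
4kTRB = 4 × 1.38×10⁻²³ × 300.15 × 1.60×10⁴ × 3.80×10⁴ = 1.01×10⁻¹¹ V²
V_n = √(1.01×10⁻¹¹) = 3.17×10⁻⁶ V = 3.17 µV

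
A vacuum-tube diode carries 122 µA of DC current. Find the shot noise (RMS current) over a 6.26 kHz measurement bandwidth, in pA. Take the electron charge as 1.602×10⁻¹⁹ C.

I_n = √(2qI·B)
2qI·B = 2 × 1.602×10⁻¹⁹ × 1.22×10⁻⁴ × 6.26×10³ = 2.45×10⁻¹⁹ A²
I_n = √(2.45×10⁻¹⁹) = 4.95×10⁻¹⁰ A = 495 pA

495 pA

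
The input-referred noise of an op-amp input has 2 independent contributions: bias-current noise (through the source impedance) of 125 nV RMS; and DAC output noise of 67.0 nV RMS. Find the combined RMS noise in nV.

Uncorrelated sources add in power (mean-square): V_tot = √(ΣV_i²)
V_tot = √[(1.25×10⁻⁷)² + (6.70×10⁻⁸)²] = 1.42×10⁻⁷ V = 142 nV

142 nV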